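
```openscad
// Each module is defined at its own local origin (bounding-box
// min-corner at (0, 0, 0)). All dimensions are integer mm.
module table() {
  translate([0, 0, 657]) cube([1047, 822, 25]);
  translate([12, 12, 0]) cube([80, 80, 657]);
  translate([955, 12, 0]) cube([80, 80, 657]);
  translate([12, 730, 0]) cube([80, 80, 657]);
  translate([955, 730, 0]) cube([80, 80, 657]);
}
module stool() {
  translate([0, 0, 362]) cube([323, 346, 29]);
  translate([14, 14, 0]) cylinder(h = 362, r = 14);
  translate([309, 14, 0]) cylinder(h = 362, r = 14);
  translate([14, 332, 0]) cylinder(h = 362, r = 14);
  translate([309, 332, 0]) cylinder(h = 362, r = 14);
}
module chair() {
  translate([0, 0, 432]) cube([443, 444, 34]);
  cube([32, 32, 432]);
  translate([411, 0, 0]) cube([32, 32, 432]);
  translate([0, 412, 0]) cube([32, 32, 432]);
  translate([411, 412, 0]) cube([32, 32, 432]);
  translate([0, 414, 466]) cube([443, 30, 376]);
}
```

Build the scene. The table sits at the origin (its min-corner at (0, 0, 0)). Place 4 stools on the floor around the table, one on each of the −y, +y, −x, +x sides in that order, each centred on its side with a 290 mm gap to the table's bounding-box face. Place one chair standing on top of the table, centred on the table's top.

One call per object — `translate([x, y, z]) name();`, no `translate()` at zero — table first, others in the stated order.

table();
translate([362, -636, 0]) stool();
translate([362, 1112, 0]) stool();
translate([-613, 238, 0]) stool();
translate([1337, 238, 0]) stool();
translate([302, 189, 682]) chair();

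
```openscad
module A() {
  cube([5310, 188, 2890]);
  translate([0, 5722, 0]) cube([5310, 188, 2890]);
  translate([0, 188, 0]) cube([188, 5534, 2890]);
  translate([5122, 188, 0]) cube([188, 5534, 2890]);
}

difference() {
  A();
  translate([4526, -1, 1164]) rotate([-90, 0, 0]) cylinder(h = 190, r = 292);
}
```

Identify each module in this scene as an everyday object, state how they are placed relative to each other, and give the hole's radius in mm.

A is a house frame. The house frame has a circular hole through its front wall. The hole's radius is 292 mm.

The subtracted cylinder has r = 292 mm.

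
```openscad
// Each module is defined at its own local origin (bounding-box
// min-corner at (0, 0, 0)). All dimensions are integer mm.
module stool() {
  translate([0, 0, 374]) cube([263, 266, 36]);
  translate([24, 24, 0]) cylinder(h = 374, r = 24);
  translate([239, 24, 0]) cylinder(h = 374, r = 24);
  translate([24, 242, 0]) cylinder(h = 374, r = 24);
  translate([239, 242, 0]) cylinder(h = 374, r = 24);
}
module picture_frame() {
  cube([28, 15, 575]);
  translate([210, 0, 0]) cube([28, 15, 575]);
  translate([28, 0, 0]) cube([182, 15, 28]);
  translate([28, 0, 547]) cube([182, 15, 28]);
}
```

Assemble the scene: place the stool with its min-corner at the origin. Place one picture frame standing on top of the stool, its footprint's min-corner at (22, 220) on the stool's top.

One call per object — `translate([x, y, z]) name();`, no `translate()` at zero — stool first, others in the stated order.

stool();
translate([22, 220, 410]) picture_frame();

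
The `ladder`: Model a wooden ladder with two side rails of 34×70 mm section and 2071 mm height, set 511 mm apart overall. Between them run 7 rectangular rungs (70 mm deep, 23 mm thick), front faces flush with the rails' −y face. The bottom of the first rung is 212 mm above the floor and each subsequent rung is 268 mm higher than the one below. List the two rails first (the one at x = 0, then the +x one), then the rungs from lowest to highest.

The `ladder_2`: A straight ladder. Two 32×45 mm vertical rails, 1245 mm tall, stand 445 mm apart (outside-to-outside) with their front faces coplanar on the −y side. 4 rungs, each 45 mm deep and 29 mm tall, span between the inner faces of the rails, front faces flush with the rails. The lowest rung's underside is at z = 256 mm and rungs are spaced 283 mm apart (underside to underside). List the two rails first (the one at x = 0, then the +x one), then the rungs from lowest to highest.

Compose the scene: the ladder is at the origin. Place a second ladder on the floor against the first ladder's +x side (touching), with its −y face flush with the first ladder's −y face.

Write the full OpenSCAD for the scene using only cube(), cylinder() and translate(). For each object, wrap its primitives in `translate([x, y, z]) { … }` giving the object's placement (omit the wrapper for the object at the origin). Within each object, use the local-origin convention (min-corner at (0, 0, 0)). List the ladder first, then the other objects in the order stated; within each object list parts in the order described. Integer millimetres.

cube([34, 70, 2071]);
translate([477, 0, 0]) cube([34, 70, 2071]);
translate([34, 0, 212]) cube([443, 70, 23]);
translate([34, 0, 480]) cube([443, 70, 23]);
translate([34, 0, 748]) cube([443, 70, 23]);
translate([34, 0, 1016]) cube([443, 70, 23]);
translate([34, 0, 1284]) cube([443, 70, 23]);
translate([34, 0, 1552]) cube([443, 70, 23]);
translate([34, 0, 1820]) cube([443, 70, 23]);
translate([511, 0, 0]) {
  cube([32, 45, 1245]);
  translate([413, 0, 0]) cube([32, 45, 1245]);
  translate([32, 0, 256]) cube([381, 45, 29]);
  translate([32, 0, 539]) cube([381, 45, 29]);
  translate([32, 0, 822]) cube([381, 45, 29]);
  translate([32, 0, 1105]) cube([381, 45, 29]);
}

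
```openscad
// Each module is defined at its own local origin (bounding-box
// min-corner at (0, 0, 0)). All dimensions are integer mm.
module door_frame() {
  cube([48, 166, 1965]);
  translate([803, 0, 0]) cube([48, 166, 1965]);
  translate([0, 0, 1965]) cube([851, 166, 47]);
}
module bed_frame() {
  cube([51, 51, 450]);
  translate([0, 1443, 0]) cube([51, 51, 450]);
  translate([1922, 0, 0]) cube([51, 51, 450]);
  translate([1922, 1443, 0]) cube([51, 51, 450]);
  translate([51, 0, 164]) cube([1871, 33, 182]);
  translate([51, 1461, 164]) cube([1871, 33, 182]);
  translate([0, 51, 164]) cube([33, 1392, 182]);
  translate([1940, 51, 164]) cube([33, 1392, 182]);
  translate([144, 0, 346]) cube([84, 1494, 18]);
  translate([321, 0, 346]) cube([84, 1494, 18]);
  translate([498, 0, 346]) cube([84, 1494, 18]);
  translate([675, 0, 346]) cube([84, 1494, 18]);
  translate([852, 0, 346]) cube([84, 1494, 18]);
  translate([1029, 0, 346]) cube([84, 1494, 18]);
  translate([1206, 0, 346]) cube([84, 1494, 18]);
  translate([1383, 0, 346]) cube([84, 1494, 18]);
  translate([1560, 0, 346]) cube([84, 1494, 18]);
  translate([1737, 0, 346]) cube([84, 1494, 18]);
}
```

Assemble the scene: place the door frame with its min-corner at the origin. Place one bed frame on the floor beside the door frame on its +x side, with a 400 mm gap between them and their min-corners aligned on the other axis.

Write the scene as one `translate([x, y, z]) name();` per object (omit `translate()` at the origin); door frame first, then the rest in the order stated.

door_frame();
translate([1251, 0, 0]) bed_frame();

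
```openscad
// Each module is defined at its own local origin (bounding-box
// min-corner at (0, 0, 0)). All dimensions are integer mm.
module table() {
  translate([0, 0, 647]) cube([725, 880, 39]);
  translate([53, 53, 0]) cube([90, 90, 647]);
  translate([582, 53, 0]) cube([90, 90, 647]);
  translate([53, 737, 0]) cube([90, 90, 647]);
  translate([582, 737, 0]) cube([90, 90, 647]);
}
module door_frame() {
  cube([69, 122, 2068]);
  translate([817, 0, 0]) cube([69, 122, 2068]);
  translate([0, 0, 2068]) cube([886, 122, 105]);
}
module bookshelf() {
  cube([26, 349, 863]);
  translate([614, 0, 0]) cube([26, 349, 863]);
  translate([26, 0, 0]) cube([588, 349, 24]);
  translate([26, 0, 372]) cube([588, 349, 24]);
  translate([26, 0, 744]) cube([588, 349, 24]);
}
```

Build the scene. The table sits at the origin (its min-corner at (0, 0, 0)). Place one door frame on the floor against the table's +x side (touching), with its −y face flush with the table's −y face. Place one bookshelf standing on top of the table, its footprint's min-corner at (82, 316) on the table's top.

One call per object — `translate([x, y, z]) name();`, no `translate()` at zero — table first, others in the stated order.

table();
translate([725, 0, 0]) door_frame();
translate([82, 316, 686]) bookshelf();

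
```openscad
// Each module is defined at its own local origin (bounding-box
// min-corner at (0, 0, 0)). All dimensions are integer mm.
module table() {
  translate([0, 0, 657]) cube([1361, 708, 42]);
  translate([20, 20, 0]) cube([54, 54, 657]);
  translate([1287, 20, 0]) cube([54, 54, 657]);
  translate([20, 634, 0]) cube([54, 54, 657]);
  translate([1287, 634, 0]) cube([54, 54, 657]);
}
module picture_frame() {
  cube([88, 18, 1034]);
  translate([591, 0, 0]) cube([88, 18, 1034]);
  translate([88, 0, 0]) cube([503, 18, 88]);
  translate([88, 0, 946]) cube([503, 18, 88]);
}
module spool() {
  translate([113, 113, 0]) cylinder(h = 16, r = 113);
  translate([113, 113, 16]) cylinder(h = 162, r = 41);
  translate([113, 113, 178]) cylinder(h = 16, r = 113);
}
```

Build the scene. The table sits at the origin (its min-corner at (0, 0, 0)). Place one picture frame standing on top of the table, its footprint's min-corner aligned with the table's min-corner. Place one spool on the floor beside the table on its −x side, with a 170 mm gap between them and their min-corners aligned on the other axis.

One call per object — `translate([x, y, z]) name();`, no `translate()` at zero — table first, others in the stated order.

table();
translate([0, 0, 699]) picture_frame();
translate([-396, 0, 0]) spool();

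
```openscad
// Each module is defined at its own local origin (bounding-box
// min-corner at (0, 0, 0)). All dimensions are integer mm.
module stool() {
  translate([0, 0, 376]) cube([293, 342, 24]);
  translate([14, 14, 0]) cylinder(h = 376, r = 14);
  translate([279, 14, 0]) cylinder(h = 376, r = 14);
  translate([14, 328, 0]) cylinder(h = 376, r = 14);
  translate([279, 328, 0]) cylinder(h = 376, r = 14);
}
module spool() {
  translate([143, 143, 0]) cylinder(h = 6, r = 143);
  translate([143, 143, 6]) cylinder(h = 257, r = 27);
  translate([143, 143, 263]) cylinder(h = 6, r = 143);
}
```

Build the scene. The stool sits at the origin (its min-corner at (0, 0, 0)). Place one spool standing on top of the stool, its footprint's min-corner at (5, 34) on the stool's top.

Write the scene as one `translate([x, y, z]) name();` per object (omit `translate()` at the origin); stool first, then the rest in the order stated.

stool();
translate([5, 34, 400]) spool();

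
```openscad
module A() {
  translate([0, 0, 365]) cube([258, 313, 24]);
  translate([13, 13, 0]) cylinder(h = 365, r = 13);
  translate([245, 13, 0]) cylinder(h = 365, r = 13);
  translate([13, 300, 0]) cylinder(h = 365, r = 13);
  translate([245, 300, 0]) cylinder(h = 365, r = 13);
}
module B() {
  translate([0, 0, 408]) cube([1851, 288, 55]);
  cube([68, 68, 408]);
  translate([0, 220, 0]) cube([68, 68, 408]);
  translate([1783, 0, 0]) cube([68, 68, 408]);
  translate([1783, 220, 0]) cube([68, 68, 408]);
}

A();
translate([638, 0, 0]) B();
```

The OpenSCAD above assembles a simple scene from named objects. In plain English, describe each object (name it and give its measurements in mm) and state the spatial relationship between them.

A is a simple wooden stool: a rectangular seat 258 mm (x) by 313 mm (y), 24 mm thick, top face at z = 389 mm, on four round legs, each 26 mm in diameter. The legs rest on z = 0, each leg's axis is inset half a diameter from the nearest pair of seat edges (so the leg's bounding box is flush with the corner).

B is a bench: a 1851×288 mm seat slab, 55 mm thick, top at z = 463 mm, on four 68×68 mm square legs flush with the seat corners and standing on z = 0.

The bench is on the floor beside the stool on its +x side.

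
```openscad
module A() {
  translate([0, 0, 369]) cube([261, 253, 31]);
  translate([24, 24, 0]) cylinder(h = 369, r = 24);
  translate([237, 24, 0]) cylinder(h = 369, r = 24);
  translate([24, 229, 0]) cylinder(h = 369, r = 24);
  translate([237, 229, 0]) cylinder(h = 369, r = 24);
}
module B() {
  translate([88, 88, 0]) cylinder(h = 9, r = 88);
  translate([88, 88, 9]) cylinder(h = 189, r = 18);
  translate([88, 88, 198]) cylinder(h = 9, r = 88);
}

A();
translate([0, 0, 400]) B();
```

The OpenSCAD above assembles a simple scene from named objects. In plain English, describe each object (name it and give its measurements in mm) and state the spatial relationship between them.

A is a four-legged stool. The seat is a 261×253×31 mm slab whose top surface is at z = 400 mm; four round legs, each 48 mm in diameter, run from the floor (z = 0) to the underside of the seat, each leg's axis is inset half a diameter from the nearest pair of seat edges (so the leg's bounding box is flush with the corner).

B is a spool: two coaxial disc flanges of radius 88 mm and thickness 9 mm, joined by a core cylinder of radius 18 mm and height 189 mm. The lower flange rests on z = 0 and the three cylinders share a vertical axis.

The spool is on top of the stool.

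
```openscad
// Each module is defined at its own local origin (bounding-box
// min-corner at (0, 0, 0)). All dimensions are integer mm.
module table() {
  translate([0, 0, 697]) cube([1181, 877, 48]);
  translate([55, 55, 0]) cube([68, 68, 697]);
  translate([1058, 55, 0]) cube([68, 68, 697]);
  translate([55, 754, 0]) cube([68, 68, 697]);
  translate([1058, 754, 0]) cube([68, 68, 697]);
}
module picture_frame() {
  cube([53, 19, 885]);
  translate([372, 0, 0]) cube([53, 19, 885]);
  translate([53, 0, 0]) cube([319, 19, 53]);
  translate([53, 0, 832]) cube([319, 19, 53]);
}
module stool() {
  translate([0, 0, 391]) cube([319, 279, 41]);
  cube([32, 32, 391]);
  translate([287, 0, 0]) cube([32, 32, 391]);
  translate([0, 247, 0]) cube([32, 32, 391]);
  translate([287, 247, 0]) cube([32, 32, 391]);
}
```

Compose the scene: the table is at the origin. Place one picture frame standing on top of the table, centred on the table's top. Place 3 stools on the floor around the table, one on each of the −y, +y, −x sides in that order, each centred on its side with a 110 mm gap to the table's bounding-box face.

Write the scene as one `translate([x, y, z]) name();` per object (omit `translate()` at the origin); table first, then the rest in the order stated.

table();
translate([378, 429, 745]) picture_frame();
translate([431, -389, 0]) stool();
translate([431, 987, 0]) stool();
translate([-429, 299, 0]) stool();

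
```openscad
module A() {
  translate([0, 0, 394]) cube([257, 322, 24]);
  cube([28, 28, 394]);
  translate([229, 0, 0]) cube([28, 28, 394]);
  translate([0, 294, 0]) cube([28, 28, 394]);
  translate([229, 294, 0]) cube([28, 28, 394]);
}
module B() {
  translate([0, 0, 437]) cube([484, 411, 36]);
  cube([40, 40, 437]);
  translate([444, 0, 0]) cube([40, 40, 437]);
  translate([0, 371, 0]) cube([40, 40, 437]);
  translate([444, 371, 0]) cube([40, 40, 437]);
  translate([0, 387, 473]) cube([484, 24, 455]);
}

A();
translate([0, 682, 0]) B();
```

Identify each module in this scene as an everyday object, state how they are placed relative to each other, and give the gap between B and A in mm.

A is a stool. B is a chair. The chair is on the floor beside the stool on its +y side. The gap between the chair and the stool is 360 mm.

The chair's nearest face is 360 mm from the stool's +y face.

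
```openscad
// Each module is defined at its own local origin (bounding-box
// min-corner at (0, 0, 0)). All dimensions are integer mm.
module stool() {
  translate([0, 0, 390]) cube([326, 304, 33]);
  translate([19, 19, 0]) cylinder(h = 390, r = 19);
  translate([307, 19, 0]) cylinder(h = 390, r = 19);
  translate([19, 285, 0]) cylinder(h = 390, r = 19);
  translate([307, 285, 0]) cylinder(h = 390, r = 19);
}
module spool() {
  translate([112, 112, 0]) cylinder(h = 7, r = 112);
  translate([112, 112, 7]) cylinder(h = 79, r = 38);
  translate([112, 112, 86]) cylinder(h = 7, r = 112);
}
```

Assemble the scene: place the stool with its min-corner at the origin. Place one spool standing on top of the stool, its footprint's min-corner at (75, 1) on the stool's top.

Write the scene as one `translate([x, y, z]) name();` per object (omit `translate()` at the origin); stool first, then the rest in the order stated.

stool();
translate([75, 1, 423]) spool();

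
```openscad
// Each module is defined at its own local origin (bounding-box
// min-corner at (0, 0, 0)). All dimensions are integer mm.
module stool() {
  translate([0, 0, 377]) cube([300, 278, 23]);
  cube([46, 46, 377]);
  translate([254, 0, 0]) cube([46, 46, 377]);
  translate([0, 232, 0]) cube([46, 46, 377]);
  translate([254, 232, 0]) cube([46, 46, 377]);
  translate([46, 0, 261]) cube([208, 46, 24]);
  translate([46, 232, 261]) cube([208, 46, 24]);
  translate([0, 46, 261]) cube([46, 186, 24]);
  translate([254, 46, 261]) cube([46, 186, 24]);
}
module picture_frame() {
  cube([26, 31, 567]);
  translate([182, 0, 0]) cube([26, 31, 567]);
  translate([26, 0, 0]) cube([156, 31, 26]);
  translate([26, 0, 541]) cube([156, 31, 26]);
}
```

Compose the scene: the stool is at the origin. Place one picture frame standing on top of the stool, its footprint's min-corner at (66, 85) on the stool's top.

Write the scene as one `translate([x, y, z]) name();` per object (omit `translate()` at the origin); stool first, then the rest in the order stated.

stool();
translate([66, 85, 400]) picture_frame();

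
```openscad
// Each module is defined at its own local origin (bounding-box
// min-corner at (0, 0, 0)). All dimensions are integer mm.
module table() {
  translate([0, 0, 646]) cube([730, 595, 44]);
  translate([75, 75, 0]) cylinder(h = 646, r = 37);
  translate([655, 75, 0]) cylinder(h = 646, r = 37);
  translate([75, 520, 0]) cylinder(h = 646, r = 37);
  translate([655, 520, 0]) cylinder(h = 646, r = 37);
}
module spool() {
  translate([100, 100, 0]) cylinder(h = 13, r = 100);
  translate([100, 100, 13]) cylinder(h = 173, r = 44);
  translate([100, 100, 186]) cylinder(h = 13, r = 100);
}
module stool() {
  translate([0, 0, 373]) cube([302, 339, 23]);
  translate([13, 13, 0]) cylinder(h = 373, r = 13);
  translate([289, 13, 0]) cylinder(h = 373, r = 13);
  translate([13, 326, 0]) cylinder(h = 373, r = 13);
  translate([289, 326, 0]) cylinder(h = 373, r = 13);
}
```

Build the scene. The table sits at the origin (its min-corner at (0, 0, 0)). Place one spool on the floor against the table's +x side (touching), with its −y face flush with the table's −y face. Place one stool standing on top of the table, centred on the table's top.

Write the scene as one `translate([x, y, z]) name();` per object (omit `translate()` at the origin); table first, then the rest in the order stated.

table();
translate([730, 0, 0]) spool();
translate([214, 128, 690]) stool();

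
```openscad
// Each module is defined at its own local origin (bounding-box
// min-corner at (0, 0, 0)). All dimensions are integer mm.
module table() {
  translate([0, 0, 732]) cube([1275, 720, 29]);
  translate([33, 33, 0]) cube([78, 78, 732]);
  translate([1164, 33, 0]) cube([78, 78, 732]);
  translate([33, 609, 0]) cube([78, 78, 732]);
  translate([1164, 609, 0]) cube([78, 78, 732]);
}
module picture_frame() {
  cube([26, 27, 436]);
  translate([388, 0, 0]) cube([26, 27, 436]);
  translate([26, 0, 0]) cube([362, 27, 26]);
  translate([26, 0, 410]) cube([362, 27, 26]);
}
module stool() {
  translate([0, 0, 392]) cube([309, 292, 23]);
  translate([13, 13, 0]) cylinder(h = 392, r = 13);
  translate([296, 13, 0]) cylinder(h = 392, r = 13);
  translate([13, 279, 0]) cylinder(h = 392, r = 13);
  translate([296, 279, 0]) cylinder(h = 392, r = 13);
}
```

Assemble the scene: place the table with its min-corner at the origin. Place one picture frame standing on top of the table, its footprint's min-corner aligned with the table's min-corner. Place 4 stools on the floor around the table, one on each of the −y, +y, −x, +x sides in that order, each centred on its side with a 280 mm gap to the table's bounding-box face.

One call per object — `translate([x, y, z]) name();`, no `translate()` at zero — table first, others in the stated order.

table();
translate([0, 0, 761]) picture_frame();
translate([483, -572, 0]) stool();
translate([483, 1000, 0]) stool();
translate([-589, 214, 0]) stool();
translate([1555, 214, 0]) stool();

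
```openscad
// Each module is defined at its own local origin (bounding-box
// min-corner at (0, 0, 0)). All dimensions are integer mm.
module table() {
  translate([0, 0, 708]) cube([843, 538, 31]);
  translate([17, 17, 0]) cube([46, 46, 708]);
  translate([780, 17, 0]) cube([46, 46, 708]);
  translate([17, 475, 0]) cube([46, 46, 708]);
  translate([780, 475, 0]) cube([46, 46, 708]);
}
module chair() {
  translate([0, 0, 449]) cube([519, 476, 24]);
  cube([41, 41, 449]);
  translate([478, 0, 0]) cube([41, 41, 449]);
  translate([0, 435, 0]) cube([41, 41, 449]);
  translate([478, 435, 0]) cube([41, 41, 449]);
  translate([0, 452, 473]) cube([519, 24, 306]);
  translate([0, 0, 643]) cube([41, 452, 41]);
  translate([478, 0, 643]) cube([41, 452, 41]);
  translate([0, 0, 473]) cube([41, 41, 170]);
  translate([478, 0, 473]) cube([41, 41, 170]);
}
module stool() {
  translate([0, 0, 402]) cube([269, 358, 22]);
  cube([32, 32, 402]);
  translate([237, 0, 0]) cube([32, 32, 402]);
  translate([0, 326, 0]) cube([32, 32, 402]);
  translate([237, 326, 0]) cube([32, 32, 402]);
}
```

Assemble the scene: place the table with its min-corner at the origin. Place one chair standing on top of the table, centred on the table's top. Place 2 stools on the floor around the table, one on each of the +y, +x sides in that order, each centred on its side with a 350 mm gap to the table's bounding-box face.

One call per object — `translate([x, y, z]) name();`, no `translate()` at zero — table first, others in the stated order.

table();
translate([162, 31, 739]) chair();
translate([287, 888, 0]) stool();
translate([1193, 90, 0]) stool();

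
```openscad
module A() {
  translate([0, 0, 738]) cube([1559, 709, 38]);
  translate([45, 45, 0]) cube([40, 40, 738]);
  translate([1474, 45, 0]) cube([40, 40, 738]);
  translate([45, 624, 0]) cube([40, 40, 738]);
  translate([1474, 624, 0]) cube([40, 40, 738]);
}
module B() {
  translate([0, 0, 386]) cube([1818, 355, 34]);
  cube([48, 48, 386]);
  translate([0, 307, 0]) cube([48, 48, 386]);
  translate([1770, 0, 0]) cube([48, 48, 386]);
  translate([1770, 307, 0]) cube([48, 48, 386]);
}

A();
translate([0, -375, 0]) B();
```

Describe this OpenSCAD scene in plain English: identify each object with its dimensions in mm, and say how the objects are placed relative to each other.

A is a table: top 1559 mm (x) × 709 mm (y), 38 mm thick, upper face at z = 776 mm, on four 40×40 mm square legs, each inset 45 mm from the nearest pair of top edges, running from z = 0 to the bottom of the top.

B is a long wooden bench with a 1818 mm (x) × 355 mm (y) seat, 34 mm thick, its top surface 420 mm above the floor. Four 48 mm square legs at the seat corners, flush with the edges, run from z = 0 to the seat underside.

The bench is on the floor beside the table on its −y side.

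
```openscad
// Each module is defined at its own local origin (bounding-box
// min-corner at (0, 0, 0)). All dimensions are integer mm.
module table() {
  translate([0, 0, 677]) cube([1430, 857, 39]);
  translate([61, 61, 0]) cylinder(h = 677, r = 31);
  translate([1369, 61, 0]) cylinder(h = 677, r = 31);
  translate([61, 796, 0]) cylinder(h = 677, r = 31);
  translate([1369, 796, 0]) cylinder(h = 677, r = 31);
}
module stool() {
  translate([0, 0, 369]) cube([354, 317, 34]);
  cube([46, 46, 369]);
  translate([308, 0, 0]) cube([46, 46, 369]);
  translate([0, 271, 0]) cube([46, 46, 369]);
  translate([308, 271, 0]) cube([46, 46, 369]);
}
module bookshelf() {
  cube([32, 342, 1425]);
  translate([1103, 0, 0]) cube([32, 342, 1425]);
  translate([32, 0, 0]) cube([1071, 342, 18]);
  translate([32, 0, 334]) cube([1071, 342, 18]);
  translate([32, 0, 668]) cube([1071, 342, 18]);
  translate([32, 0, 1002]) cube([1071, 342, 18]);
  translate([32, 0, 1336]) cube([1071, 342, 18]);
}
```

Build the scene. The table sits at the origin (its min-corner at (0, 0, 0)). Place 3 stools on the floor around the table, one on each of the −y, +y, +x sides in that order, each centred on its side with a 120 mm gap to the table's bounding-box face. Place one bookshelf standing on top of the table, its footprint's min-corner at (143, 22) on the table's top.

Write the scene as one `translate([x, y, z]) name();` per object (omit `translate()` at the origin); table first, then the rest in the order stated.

table();
translate([538, -437, 0]) stool();
translate([538, 977, 0]) stool();
translate([1550, 270, 0]) stool();
translate([143, 22, 716]) bookshelf();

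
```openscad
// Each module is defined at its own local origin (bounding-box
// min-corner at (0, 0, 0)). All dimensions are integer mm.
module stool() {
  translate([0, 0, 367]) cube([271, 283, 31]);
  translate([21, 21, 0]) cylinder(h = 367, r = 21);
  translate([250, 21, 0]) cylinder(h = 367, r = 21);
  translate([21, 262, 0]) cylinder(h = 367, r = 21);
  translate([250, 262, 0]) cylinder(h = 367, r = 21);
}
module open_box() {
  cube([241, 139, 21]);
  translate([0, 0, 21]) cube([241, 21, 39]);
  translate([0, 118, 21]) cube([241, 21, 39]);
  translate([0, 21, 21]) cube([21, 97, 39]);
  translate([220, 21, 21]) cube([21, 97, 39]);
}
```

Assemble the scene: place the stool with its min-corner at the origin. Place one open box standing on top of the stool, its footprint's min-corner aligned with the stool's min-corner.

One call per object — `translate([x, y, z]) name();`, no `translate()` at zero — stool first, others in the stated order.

stool();
translate([0, 0, 398]) open_box();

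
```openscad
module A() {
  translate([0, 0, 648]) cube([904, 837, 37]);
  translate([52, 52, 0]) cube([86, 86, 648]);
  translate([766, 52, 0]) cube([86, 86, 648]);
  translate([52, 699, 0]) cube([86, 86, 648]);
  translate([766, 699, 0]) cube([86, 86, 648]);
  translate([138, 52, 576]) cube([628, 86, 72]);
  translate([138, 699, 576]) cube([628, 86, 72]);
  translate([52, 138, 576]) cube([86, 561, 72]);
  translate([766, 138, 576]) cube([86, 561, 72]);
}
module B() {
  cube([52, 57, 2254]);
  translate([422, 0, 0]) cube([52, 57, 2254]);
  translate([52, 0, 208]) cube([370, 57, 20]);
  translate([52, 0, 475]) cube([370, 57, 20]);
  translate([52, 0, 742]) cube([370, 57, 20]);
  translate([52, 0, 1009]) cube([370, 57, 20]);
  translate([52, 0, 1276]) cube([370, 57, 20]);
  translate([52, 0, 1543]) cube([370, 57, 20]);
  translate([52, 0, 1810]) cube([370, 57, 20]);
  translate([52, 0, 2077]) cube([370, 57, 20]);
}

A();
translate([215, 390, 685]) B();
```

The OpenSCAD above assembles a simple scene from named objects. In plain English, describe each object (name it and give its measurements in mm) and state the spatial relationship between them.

A is a table: top 904 mm (x) × 837 mm (y), 37 mm thick, upper face at z = 685 mm, on four 86×86 mm square legs, each inset 52 mm from the nearest pair of top edges, running from z = 0 to the bottom of the top. Four apron rails, 86 mm thick and 72 mm tall, run between adjacent legs with their top edges flush with the underside of the top and their outer faces flush with the legs' outer faces.

B is a wooden ladder with two side rails of 52×57 mm section and 2254 mm height, set 474 mm apart overall. Between them run 8 rectangular rungs (57 mm deep, 20 mm thick), front faces flush with the rails' −y face. The bottom of the first rung is 208 mm above the floor and each subsequent rung is 267 mm higher than the one below.

The ladder is on top of the table, centred.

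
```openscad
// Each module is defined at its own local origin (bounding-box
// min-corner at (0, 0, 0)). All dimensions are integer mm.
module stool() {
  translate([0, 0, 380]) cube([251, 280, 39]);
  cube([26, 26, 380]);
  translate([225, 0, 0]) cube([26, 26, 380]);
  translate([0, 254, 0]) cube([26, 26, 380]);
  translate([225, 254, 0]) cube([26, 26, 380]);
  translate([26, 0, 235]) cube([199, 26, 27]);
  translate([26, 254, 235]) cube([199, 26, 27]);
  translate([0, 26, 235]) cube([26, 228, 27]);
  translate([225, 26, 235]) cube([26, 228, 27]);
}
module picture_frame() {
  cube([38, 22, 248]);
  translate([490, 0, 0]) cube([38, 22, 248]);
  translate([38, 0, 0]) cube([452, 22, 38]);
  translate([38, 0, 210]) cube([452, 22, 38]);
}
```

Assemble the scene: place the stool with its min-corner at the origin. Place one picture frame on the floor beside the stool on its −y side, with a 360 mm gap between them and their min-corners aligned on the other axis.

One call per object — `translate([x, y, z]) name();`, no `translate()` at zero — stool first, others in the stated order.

stool();
translate([0, -382, 0]) picture_frame();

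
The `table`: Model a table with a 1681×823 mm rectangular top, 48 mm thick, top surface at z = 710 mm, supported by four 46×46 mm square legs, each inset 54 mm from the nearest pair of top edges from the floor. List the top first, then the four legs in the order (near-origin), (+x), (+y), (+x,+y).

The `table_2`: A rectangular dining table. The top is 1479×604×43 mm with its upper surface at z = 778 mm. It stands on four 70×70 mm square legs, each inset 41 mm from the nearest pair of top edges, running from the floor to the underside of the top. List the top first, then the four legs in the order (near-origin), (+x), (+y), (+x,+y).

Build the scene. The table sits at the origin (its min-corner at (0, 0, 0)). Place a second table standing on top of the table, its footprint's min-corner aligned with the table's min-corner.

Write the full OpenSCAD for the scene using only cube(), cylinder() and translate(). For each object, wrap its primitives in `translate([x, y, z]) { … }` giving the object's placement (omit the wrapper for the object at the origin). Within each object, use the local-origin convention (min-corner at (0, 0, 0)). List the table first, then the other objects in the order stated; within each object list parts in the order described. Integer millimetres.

translate([0, 0, 662]) cube([1681, 823, 48]);
translate([54, 54, 0]) cube([46, 46, 662]);
translate([1581, 54, 0]) cube([46, 46, 662]);
translate([54, 723, 0]) cube([46, 46, 662]);
translate([1581, 723, 0]) cube([46, 46, 662]);
translate([0, 0, 710]) {
  translate([0, 0, 735]) cube([1479, 604, 43]);
  translate([41, 41, 0]) cube([70, 70, 735]);
  translate([1368, 41, 0]) cube([70, 70, 735]);
  translate([41, 493, 0]) cube([70, 70, 735]);
  translate([1368, 493, 0]) cube([70, 70, 735]);
}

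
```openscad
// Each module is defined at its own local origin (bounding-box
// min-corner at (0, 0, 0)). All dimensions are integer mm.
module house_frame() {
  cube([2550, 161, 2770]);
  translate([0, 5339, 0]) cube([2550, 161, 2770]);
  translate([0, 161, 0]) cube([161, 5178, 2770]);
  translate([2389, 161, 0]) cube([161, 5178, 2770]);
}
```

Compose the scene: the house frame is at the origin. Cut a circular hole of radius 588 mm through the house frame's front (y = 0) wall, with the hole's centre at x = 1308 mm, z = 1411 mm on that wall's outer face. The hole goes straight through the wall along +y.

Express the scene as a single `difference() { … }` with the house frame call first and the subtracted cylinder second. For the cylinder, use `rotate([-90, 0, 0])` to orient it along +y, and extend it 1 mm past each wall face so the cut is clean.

difference() {
  house_frame();
  translate([1308, -1, 1411]) rotate([-90, 0, 0]) cylinder(h = 163, r = 588);
}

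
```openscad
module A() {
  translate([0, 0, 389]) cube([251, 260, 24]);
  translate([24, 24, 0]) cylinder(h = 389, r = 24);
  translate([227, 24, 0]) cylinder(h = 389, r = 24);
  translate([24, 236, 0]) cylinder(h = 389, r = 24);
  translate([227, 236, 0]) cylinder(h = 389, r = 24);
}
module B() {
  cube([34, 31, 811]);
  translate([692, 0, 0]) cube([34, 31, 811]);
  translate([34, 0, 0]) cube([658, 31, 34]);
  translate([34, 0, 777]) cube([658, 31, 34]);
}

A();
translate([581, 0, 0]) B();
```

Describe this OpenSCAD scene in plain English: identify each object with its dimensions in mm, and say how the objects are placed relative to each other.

A is a simple wooden stool: a rectangular seat 251 mm (x) by 260 mm (y), 24 mm thick, top face at z = 413 mm, on four round legs, each 48 mm in diameter. The legs rest on z = 0, each leg's axis is inset half a diameter from the nearest pair of seat edges (so the leg's bounding box is flush with the corner).

B is a picture frame with a 658×743 mm rectangular opening (x by z) and a uniform 34 mm border on every side. Frame depth is 31 mm along y. It is built from two vertical stiles running the full outside height and two horizontal rails spanning the gap between the stiles.

The picture frame is on the floor beside the stool on its +x side.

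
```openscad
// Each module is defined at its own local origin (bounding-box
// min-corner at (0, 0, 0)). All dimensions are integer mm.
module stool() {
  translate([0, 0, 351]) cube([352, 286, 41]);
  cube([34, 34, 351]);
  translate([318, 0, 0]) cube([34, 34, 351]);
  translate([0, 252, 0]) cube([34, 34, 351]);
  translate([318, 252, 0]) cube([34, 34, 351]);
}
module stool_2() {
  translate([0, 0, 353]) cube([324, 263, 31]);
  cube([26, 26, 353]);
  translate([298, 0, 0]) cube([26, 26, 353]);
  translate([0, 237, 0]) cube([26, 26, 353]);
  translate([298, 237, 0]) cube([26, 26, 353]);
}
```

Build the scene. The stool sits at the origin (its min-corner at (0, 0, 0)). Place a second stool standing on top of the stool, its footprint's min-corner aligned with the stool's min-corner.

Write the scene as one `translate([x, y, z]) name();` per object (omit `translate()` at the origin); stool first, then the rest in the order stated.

stool();
translate([0, 0, 392]) stool_2();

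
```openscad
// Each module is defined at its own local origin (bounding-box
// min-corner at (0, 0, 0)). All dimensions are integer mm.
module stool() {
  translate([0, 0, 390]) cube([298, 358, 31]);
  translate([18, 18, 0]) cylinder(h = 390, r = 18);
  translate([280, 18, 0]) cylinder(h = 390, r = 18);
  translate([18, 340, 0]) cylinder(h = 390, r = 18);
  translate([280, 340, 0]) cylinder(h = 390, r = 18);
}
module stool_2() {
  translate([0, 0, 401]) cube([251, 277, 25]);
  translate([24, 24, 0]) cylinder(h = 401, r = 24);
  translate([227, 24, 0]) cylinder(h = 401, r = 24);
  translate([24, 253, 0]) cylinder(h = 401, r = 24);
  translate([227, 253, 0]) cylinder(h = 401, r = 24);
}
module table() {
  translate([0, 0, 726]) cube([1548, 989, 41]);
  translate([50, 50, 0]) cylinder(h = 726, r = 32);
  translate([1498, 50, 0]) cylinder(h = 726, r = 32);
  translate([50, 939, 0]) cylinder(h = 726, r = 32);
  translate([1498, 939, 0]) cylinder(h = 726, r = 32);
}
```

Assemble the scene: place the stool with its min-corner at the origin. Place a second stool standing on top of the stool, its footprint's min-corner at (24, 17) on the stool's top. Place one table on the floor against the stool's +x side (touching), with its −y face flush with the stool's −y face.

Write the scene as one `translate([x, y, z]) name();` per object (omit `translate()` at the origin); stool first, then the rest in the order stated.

stool();
translate([24, 17, 421]) stool_2();
translate([298, 0, 0]) table();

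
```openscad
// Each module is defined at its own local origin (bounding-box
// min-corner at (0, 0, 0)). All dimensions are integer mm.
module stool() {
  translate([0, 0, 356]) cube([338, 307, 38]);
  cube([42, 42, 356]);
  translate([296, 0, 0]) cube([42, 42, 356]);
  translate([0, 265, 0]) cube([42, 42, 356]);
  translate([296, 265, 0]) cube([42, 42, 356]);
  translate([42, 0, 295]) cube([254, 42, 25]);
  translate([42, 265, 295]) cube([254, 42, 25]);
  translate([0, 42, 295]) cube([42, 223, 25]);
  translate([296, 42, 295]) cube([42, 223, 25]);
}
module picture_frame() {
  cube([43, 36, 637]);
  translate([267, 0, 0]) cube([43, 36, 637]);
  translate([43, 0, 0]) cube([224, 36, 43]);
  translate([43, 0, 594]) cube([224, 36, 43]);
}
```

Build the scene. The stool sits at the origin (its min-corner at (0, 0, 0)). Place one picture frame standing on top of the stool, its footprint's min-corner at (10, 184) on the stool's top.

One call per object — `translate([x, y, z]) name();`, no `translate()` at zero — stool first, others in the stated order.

stool();
translate([10, 184, 394]) picture_frame();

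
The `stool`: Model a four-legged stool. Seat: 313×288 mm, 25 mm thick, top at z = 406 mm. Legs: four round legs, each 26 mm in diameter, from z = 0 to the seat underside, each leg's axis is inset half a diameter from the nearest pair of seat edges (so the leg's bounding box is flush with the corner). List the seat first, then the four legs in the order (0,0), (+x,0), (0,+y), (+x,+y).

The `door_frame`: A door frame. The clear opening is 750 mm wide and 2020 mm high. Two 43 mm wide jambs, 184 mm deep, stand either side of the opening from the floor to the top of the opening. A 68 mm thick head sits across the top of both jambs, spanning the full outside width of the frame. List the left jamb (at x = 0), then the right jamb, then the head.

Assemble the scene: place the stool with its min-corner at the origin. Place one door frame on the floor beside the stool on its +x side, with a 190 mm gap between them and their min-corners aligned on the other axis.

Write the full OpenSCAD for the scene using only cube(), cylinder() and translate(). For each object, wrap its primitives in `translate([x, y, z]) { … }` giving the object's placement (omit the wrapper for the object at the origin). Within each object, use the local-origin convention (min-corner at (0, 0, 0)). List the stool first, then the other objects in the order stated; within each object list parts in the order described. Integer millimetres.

translate([0, 0, 381]) cube([313, 288, 25]);
translate([13, 13, 0]) cylinder(h = 381, r = 13);
translate([300, 13, 0]) cylinder(h = 381, r = 13);
translate([13, 275, 0]) cylinder(h = 381, r = 13);
translate([300, 275, 0]) cylinder(h = 381, r = 13);
translate([503, 0, 0]) {
  cube([43, 184, 2020]);
  translate([793, 0, 0]) cube([43, 184, 2020]);
  translate([0, 0, 2020]) cube([836, 184, 68]);
}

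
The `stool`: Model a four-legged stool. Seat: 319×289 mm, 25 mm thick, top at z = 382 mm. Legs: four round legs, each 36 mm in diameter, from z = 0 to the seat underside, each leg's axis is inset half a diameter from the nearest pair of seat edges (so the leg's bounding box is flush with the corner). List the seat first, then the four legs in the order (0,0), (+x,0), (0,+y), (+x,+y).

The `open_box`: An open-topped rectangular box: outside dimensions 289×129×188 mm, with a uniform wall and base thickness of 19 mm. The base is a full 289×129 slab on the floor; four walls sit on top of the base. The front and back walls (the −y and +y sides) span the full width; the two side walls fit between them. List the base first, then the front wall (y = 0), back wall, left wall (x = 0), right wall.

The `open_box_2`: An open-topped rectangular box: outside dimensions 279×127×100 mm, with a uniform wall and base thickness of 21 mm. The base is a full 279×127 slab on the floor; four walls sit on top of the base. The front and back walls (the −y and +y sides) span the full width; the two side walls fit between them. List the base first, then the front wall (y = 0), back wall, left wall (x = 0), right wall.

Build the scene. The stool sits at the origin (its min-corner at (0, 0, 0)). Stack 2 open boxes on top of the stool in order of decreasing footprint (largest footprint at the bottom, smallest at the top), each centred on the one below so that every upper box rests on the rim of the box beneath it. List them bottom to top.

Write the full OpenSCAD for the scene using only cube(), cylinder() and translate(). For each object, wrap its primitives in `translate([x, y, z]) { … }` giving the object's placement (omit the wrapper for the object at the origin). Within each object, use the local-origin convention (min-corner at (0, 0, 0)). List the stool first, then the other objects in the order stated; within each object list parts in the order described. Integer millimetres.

translate([0, 0, 357]) cube([319, 289, 25]);
translate([18, 18, 0]) cylinder(h = 357, r = 18);
translate([301, 18, 0]) cylinder(h = 357, r = 18);
translate([18, 271, 0]) cylinder(h = 357, r = 18);
translate([301, 271, 0]) cylinder(h = 357, r = 18);
translate([15, 80, 382]) {
  cube([289, 129, 19]);
  translate([0, 0, 19]) cube([289, 19, 169]);
  translate([0, 110, 19]) cube([289, 19, 169]);
  translate([0, 19, 19]) cube([19, 91, 169]);
  translate([270, 19, 19]) cube([19, 91, 169]);
}
translate([20, 81, 570]) {
  cube([279, 127, 21]);
  translate([0, 0, 21]) cube([279, 21, 79]);
  translate([0, 106, 21]) cube([279, 21, 79]);
  translate([0, 21, 21]) cube([21, 85, 79]);
  translate([258, 21, 21]) cube([21, 85, 79]);
}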